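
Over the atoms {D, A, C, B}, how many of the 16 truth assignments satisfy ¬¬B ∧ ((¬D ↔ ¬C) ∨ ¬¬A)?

6

Initial set: {T (¬¬B ∧ ((¬D ↔ ¬C) ∨ ¬¬A))}.
T (¬¬B ∧ ((¬D ↔ ¬C) ∨ ¬¬A)): α-rule — add T ¬¬B, T ((¬D ↔ ¬C) ∨ ¬¬A).
T ¬¬B: drop double negation, giving T B.
T ((¬D ↔ ¬C) ∨ ¬¬A): β-rule — branch into T (¬D ↔ ¬C)  //  T ¬¬A.
  branch 1 (add T (¬D ↔ ¬C)):
    T (¬D ↔ ¬C): β-rule — branch into T ¬D, T ¬C  //  F ¬D, F ¬C.
      branch 1.1 (add T ¬D, T ¬C):
        ○ open, literals {B=1, C=0, D=0}.
      branch 1.2 (add F ¬D, F ¬C):
        ○ open, literals {B=1, C=1, D=1}.
  branch 2 (add T ¬¬A):
    T ¬¬A: drop double negation, giving T A.
    ○ open, literals {A=1, B=1}.
0 branches closed, 3 open.
Each open branch fixes some atoms; the unmentioned ones are free. Counting distinct full assignments: branch {B=1, C=0, D=0} (A) contributes 2 new; branch {B=1, C=1, D=1} (A) contributes 2 new; branch {A=1, B=1} (D, C) contributes 2 new. Total: 6.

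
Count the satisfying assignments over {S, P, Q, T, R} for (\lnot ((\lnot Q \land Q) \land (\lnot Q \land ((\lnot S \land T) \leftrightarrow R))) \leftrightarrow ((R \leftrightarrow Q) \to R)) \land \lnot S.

Initial set: {((\lnot ((\lnot Q \land Q) \land (\lnot Q \land ((\lnot S \land T) \leftrightarrow R))) \leftrightarrow ((R \leftrightarrow Q) \to R)) \land \lnot S)}.
((\lnot ((\lnot Q \land Q) \land (\lnot Q \land ((\lnot S \land T) \leftrightarrow R))) \leftrightarrow ((R \leftrightarrow Q) \to R)) \land \lnot S): α-rule — add (\lnot ((\lnot Q \land Q) \land (\lnot Q \land ((\lnot S \land T) \leftrightarrow R))) \leftrightarrow ((R \leftrightarrow Q) \to R)), \lnot S.
(\lnot ((\lnot Q \land Q) \land (\lnot Q \land ((\lnot S \land T) \leftrightarrow R))) \leftrightarrow ((R \leftrightarrow Q) \to R)): β-rule — branch into \lnot ((\lnot Q \land Q) \land (\lnot Q \land ((\lnot S \land T) \leftrightarrow R))), ((R \leftrightarrow Q) \to R)  //  \lnot \lnot ((\lnot Q \land Q) \land (\lnot Q \land ((\lnot S \land T) \leftrightarrow R))), \lnot ((R \leftrightarrow Q) \to R).
  branch 1 (add \lnot ((\lnot Q \land Q) \land (\lnot Q \land ((\lnot S \land T) \leftrightarrow R))), ((R \leftrightarrow Q) \to R)):
    \lnot ((\lnot Q \land Q) \land (\lnot Q \land ((\lnot S \land T) \leftrightarrow R))): β-rule — branch into \lnot (\lnot Q \land Q)  //  \lnot (\lnot Q \land ((\lnot S \land T) \leftrightarrow R)).
      branch 1.1 (add \lnot (\lnot Q \land Q)):
        ((R \leftrightarrow Q) \to R): β-rule — branch into \lnot (R \leftrightarrow Q)  //  R.
          branch 1.1.1 (add \lnot (R \leftrightarrow Q)):
            \lnot (\lnot Q \land Q): β-rule — branch into \lnot \lnot Q  //  \lnot Q.
              branch 1.1.1.1 (add \lnot \lnot Q):
                \lnot (R \leftrightarrow Q): β-rule — branch into R, \lnot Q  //  \lnot R, Q.
                  branch 1.1.1.1.1 (add R, \lnot Q):
                    × closes — contains both Q and \lnot Q.
                  branch 1.1.1.1.2 (add \lnot R, Q):
                    ○ open, literals {Q=T, R=F, S=F}.
              branch 1.1.1.2 (add \lnot Q):
                \lnot (R \leftrightarrow Q): β-rule — branch into R, \lnot Q  //  \lnot R, Q.
                  branch 1.1.1.2.1 (add R, \lnot Q):
                    ○ open, literals {Q=F, R=T, S=F}.
                  branch 1.1.1.2.2 (add \lnot R, Q):
                    × closes — contains both Q and \lnot Q.
          branch 1.1.2 (add R):
            \lnot (\lnot Q \land Q): β-rule — branch into \lnot \lnot Q  //  \lnot Q.
              branch 1.1.2.1 (add \lnot \lnot Q):
                ○ open, literals {Q=T, R=T, S=F}.
              branch 1.1.2.2 (add \lnot Q):
                ○ open, literals {Q=F, R=T, S=F}.
      branch 1.2 (add \lnot (\lnot Q \land ((\lnot S \land T) \leftrightarrow R))):
        ((R \leftrightarrow Q) \to R): β-rule — branch into \lnot (R \leftrightarrow Q)  //  R.
          branch 1.2.1 (add \lnot (R \leftrightarrow Q)):
            \lnot (\lnot Q \land ((\lnot S \land T) \leftrightarrow R)): β-rule — branch into \lnot \lnot Q  //  \lnot ((\lnot S \land T) \leftrightarrow R).
              branch 1.2.1.1 (add \lnot \lnot Q):
                \lnot (R \leftrightarrow Q): β-rule — branch into R, \lnot Q  //  \lnot R, Q.
                  branch 1.2.1.1.1 (add R, \lnot Q):
                    × closes — contains both Q and \lnot Q.
                  branch 1.2.1.1.2 (add \lnot R, Q):
                    ○ open, literals {Q=T, R=F, S=F}.
              branch 1.2.1.2 (add \lnot ((\lnot S \land T) \leftrightarrow R)):
                \lnot (R \leftrightarrow Q): β-rule — branch into R, \lnot Q  //  \lnot R, Q.
                  branch 1.2.1.2.1 (add R, \lnot Q):
                    \lnot ((\lnot S \land T) \leftrightarrow R): β-rule — branch into (\lnot S \land T), \lnot R  //  \lnot (\lnot S \land T), R.
                      branch 1.2.1.2.1.1 (add (\lnot S \land T), \lnot R):
                        × closes — contains both R and \lnot R.
                      branch 1.2.1.2.1.2 (add \lnot (\lnot S \land T), R):
                        \lnot (\lnot S \land T): β-rule — branch into \lnot \lnot S  //  \lnot T.
                          branch 1.2.1.2.1.2.1 (add \lnot \lnot S):
                            × closes — contains both S and \lnot S.
                          branch 1.2.1.2.1.2.2 (add \lnot T):
                            ○ open, literals {Q=F, R=T, S=F, T=F}.
                  branch 1.2.1.2.2 (add \lnot R, Q):
                    \lnot ((\lnot S \land T) \leftrightarrow R): β-rule — branch into (\lnot S \land T), \lnot R  //  \lnot (\lnot S \land T), R.
                      branch 1.2.1.2.2.1 (add (\lnot S \land T), \lnot R):
                        (\lnot S \land T): α-rule — add \lnot S, T.
                        ○ open, literals {Q=T, R=F, S=F, T=T}.
                      branch 1.2.1.2.2.2 (add \lnot (\lnot S \land T), R):
                        × closes — contains both R and \lnot R.
          branch 1.2.2 (add R):
            \lnot (\lnot Q \land ((\lnot S \land T) \leftrightarrow R)): β-rule — branch into \lnot \lnot Q  //  \lnot ((\lnot S \land T) \leftrightarrow R).
              branch 1.2.2.1 (add \lnot \lnot Q):
                ○ open, literals {Q=T, R=T, S=F}.
              branch 1.2.2.2 (add \lnot ((\lnot S \land T) \leftrightarrow R)):
                \lnot ((\lnot S \land T) \leftrightarrow R): β-rule — branch into (\lnot S \land T), \lnot R  //  \lnot (\lnot S \land T), R.
                  branch 1.2.2.2.1 (add (\lnot S \land T), \lnot R):
                    × closes — contains both R and \lnot R.
                  branch 1.2.2.2.2 (add \lnot (\lnot S \land T), R):
                    \lnot (\lnot S \land T): β-rule — branch into \lnot \lnot S  //  \lnot T.
                      branch 1.2.2.2.2.1 (add \lnot \lnot S):
                        × closes — contains both S and \lnot S.
                      branch 1.2.2.2.2.2 (add \lnot T):
                        ○ open, literals {R=T, S=F, T=F}.
  branch 2 (add \lnot \lnot ((\lnot Q \land Q) \land (\lnot Q \land ((\lnot S \land T) \leftrightarrow R))), \lnot ((R \leftrightarrow Q) \to R)):
    \lnot \lnot ((\lnot Q \land Q) \land (\lnot Q \land ((\lnot S \land T) \leftrightarrow R))): α-rule — add (\lnot Q \land Q), (\lnot Q \land ((\lnot S \land T) \leftrightarrow R)).
    \lnot ((R \leftrightarrow Q) \to R): α-rule — add (R \leftrightarrow Q), \lnot R.
    (\lnot Q \land Q): α-rule — add \lnot Q, Q.
    × closes — contains both Q and \lnot Q.
9 branches closed, 9 open.
Each open branch fixes some atoms; the unmentioned ones are free. Counting distinct full assignments: branch {Q=T, R=F, S=F} (P, T) contributes 4 new; branch {Q=F, R=T, S=F} (P, T) contributes 4 new; branch {Q=T, R=T, S=F} (P, T) contributes 4 new; branch {Q=F, R=T, S=F} (P, T) contributes 0 new; branch {Q=T, R=F, S=F} (P, T) contributes 0 new; branch {Q=F, R=T, S=F, T=F} (P) contributes 0 new; branch {Q=T, R=F, S=F, T=T} (P) contributes 0 new; branch {Q=T, R=T, S=F} (P, T) contributes 0 new; branch {R=T, S=F, T=F} (P, Q) contributes 0 new. Total: 12.

12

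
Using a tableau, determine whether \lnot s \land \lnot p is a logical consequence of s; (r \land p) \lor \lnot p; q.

Initial set: {s; ((r \land p) \lor \lnot p); q; \lnot (\lnot s \land \lnot p)}.
((r \land p) \lor \lnot p): β-rule — branch into (r \land p)  //  \lnot p.
  branch 1 (add (r \land p)):
    (r \land p): α-rule — add r, p.
    \lnot (\lnot s \land \lnot p): β-rule — branch into \lnot \lnot s  //  \lnot \lnot p.
      branch 1.1 (add \lnot \lnot s):
        ○ open, literals {p=true, q=true, r=true, s=true}.
      branch 1.2 (add \lnot \lnot p):
        ○ open, literals {p=true, q=true, r=true, s=true}.
  branch 2 (add \lnot p):
    \lnot (\lnot s \land \lnot p): β-rule — branch into \lnot \lnot s  //  \lnot \lnot p.
      branch 2.1 (add \lnot \lnot s):
        ○ open, literals {p=false, q=true, s=true}.
      branch 2.2 (add \lnot \lnot p):
        × closes — contains both p and \lnot p.
1 branch closed, 3 open.
An open branch gives a countermodel: p=true, q=true, r=true, s=true (unmentioned atoms arbitrary); the premises hold there but the conclusion fails.

No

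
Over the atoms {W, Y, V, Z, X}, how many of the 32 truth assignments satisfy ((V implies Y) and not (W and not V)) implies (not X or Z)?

28

Initial set: {T (((V implies Y) and not (W and not V)) implies (not X or Z))}.
T (((V implies Y) and not (W and not V)) implies (not X or Z)): β-rule — branch into F ((V implies Y) and not (W and not V))  //  T (not X or Z).
  branch 1 (add F ((V implies Y) and not (W and not V))):
    F ((V implies Y) and not (W and not V)): β-rule — branch into F (V implies Y)  //  F not (W and not V).
      branch 1.1 (add F (V implies Y)):
        F (V implies Y): α-rule — add T V, F Y.
        ○ open, literals {V=true, Y=false}.
      branch 1.2 (add F not (W and not V)):
        F not (W and not V): α-rule — add T W, T not V.
        ○ open, literals {V=false, W=true}.
  branch 2 (add T (not X or Z)):
    T (not X or Z): β-rule — branch into T not X  //  T Z.
      branch 2.1 (add T not X):
        ○ open, literals {X=false}.
      branch 2.2 (add T Z):
        ○ open, literals {Z=true}.
0 branches closed, 4 open.
Each open branch fixes some atoms; the unmentioned ones are free. Counting distinct full assignments: branch {V=true, Y=false} (W, Z, X) contributes 8 new; branch {V=false, W=true} (Y, Z, X) contributes 8 new; branch {X=false} (W, Y, V, Z) contributes 8 new; branch {Z=true} (W, Y, V, X) contributes 4 new. Total: 28.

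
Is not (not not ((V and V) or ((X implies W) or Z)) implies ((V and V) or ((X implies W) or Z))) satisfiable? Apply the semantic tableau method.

Unsatisfiable

Initial set: {not (not not ((V and V) or ((X implies W) or Z)) implies ((V and V) or ((X implies W) or Z)))}.
not (not not ((V and V) or ((X implies W) or Z)) implies ((V and V) or ((X implies W) or Z))): α-rule — add not not ((V and V) or ((X implies W) or Z)), not ((V and V) or ((X implies W) or Z)).
not not ((V and V) or ((X implies W) or Z)): drop double negation, giving ((V and V) or ((X implies W) or Z)).
not ((V and V) or ((X implies W) or Z)): α-rule — add not (V and V), not ((X implies W) or Z).
not ((X implies W) or Z): α-rule — add not (X implies W), not Z.
not (X implies W): α-rule — add X, not W.
((V and V) or ((X implies W) or Z)): β-rule — branch into (V and V)  //  ((X implies W) or Z).
  branch 1 (add (V and V)):
    (V and V): α-rule — add V, V.
    not (V and V): β-rule — branch into not V  //  not V.
      branch 1.1 (add not V):
        × closes — contains both V and not V.
      branch 1.2 (add not V):
        × closes — contains both V and not V.
  branch 2 (add ((X implies W) or Z)):
    not (V and V): β-rule — branch into not V  //  not V.
      branch 2.1 (add not V):
        ((X implies W) or Z): β-rule — branch into (X implies W)  //  Z.
          branch 2.1.1 (add (X implies W)):
            (X implies W): β-rule — branch into not X  //  W.
              branch 2.1.1.1 (add not X):
                × closes — contains both X and not X.
              branch 2.1.1.2 (add W):
                × closes — contains both W and not W.
          branch 2.1.2 (add Z):
            × closes — contains both Z and not Z.
      branch 2.2 (add not V):
        ((X implies W) or Z): β-rule — branch into (X implies W)  //  Z.
          branch 2.2.1 (add (X implies W)):
            (X implies W): β-rule — branch into not X  //  W.
              branch 2.2.1.1 (add not X):
                × closes — contains both X and not X.
              branch 2.2.1.2 (add W):
                × closes — contains both W and not W.
          branch 2.2.2 (add Z):
            × closes — contains both Z and not Z.
All 8 branches close.
Every branch closed; the formula is unsatisfiable.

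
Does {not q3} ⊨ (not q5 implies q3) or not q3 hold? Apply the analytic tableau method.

Yes

Initial set: {not q3; not ((not q5 implies q3) or not q3)}.
not ((not q5 implies q3) or not q3): α-rule — add not (not q5 implies q3), not not q3.
× closes — contains both q3 and not q3.
All 1 branch closes.
Every branch closed, so the premises entail the conclusion.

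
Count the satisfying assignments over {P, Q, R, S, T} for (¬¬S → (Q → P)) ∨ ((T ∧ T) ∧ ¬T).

28

Initial set: {((¬¬S → (Q → P)) ∨ ((T ∧ T) ∧ ¬T))}.
((¬¬S → (Q → P)) ∨ ((T ∧ T) ∧ ¬T)): β-rule — branch into (¬¬S → (Q → P))  //  ((T ∧ T) ∧ ¬T).
  branch 1 (add (¬¬S → (Q → P))):
    (¬¬S → (Q → P)): β-rule — branch into ¬¬¬S  //  (Q → P).
      branch 1.1 (add ¬¬¬S):
        ¬¬¬S: drop double negation, giving ¬S.
        ○ open, literals {S=F}.
      branch 1.2 (add (Q → P)):
        (Q → P): β-rule — branch into ¬Q  //  P.
          branch 1.2.1 (add ¬Q):
            ○ open, literals {Q=F}.
          branch 1.2.2 (add P):
            ○ open, literals {P=T}.
  branch 2 (add ((T ∧ T) ∧ ¬T)):
    ((T ∧ T) ∧ ¬T): α-rule — add (T ∧ T), ¬T.
    (T ∧ T): α-rule — add T, T.
    × closes — contains both T and ¬T.
1 branch closed, 3 open.
Each open branch fixes some atoms; the unmentioned ones are free. Counting distinct full assignments: branch {S=F} (P, Q, R, T) contributes 16 new; branch {Q=F} (P, R, S, T) contributes 8 new; branch {P=T} (Q, R, S, T) contributes 4 new. Total: 28.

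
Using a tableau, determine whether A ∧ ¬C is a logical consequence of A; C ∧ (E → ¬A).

No

Initial set: {A; (C ∧ (E → ¬A)); ¬(A ∧ ¬C)}.
(C ∧ (E → ¬A)): α-rule — add C, (E → ¬A).
¬(A ∧ ¬C): β-rule — branch into ¬A  //  ¬¬C.
  branch 1 (add ¬A):
    × closes — contains both A and ¬A.
  branch 2 (add ¬¬C):
    (E → ¬A): β-rule — branch into ¬E  //  ¬A.
      branch 2.1 (add ¬E):
        ○ open, literals {A=T, C=T, E=F}.
      branch 2.2 (add ¬A):
        × closes — contains both A and ¬A.
2 branches closed, 1 open.
An open branch gives a countermodel: A=T, C=T, E=F (unmentioned atoms arbitrary); the premises hold there but the conclusion fails.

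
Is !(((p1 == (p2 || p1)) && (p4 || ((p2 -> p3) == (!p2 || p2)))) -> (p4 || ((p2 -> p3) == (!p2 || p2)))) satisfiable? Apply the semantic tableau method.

Initial set: {!(((p1 == (p2 || p1)) && (p4 || ((p2 -> p3) == (!p2 || p2)))) -> (p4 || ((p2 -> p3) == (!p2 || p2))))}.
!(((p1 == (p2 || p1)) && (p4 || ((p2 -> p3) == (!p2 || p2)))) -> (p4 || ((p2 -> p3) == (!p2 || p2)))): α-rule — add ((p1 == (p2 || p1)) && (p4 || ((p2 -> p3) == (!p2 || p2)))), !(p4 || ((p2 -> p3) == (!p2 || p2))).
((p1 == (p2 || p1)) && (p4 || ((p2 -> p3) == (!p2 || p2)))): α-rule — add (p1 == (p2 || p1)), (p4 || ((p2 -> p3) == (!p2 || p2))).
!(p4 || ((p2 -> p3) == (!p2 || p2))): α-rule — add !p4, !((p2 -> p3) == (!p2 || p2)).
(p1 == (p2 || p1)): β-rule — branch into p1, (p2 || p1)  //  !p1, !(p2 || p1).
  branch 1 (add p1, (p2 || p1)):
    (p4 || ((p2 -> p3) == (!p2 || p2))): β-rule — branch into p4  //  ((p2 -> p3) == (!p2 || p2)).
      branch 1.1 (add p4):
        × closes — contains both p4 and !p4.
      branch 1.2 (add ((p2 -> p3) == (!p2 || p2))):
        !((p2 -> p3) == (!p2 || p2)): β-rule — branch into (p2 -> p3), !(!p2 || p2)  //  !(p2 -> p3), (!p2 || p2).
          branch 1.2.1 (add (p2 -> p3), !(!p2 || p2)):
            !(!p2 || p2): α-rule — add !!p2, !p2.
            × closes — contains both p2 and !p2.
          branch 1.2.2 (add !(p2 -> p3), (!p2 || p2)):
            !(p2 -> p3): α-rule — add p2, !p3.
            (p2 || p1): β-rule — branch into p2  //  p1.
              branch 1.2.2.1 (add p2):
                ((p2 -> p3) == (!p2 || p2)): β-rule — branch into (p2 -> p3), (!p2 || p2)  //  !(p2 -> p3), !(!p2 || p2).
                  branch 1.2.2.1.1 (add (p2 -> p3), (!p2 || p2)):
                    (!p2 || p2): β-rule — branch into !p2  //  p2.
                      branch 1.2.2.1.1.1 (add !p2):
                        × closes — contains both p2 and !p2.
                      branch 1.2.2.1.1.2 (add p2):
                        (p2 -> p3): β-rule — branch into !p2  //  p3.
                          branch 1.2.2.1.1.2.1 (add !p2):
                            × closes — contains both p2 and !p2.
                          branch 1.2.2.1.1.2.2 (add p3):
                            × closes — contains both p3 and !p3.
                  branch 1.2.2.1.2 (add !(p2 -> p3), !(!p2 || p2)):
                    !(p2 -> p3): α-rule — add p2, !p3.
                    !(!p2 || p2): α-rule — add !!p2, !p2.
                    × closes — contains both p2 and !p2.
              branch 1.2.2.2 (add p1):
                ((p2 -> p3) == (!p2 || p2)): β-rule — branch into (p2 -> p3), (!p2 || p2)  //  !(p2 -> p3), !(!p2 || p2).
                  branch 1.2.2.2.1 (add (p2 -> p3), (!p2 || p2)):
                    (!p2 || p2): β-rule — branch into !p2  //  p2.
                      branch 1.2.2.2.1.1 (add !p2):
                        × closes — contains both p2 and !p2.
                      branch 1.2.2.2.1.2 (add p2):
                        (p2 -> p3): β-rule — branch into !p2  //  p3.
                          branch 1.2.2.2.1.2.1 (add !p2):
                            × closes — contains both p2 and !p2.
                          branch 1.2.2.2.1.2.2 (add p3):
                            × closes — contains both p3 and !p3.
                  branch 1.2.2.2.2 (add !(p2 -> p3), !(!p2 || p2)):
                    !(p2 -> p3): α-rule — add p2, !p3.
                    !(!p2 || p2): α-rule — add !!p2, !p2.
                    × closes — contains both p2 and !p2.
  branch 2 (add !p1, !(p2 || p1)):
    !(p2 || p1): α-rule — add !p2, !p1.
    (p4 || ((p2 -> p3) == (!p2 || p2))): β-rule — branch into p4  //  ((p2 -> p3) == (!p2 || p2)).
      branch 2.1 (add p4):
        × closes — contains both p4 and !p4.
      branch 2.2 (add ((p2 -> p3) == (!p2 || p2))):
        !((p2 -> p3) == (!p2 || p2)): β-rule — branch into (p2 -> p3), !(!p2 || p2)  //  !(p2 -> p3), (!p2 || p2).
          branch 2.2.1 (add (p2 -> p3), !(!p2 || p2)):
            !(!p2 || p2): α-rule — add !!p2, !p2.
            × closes — contains both p2 and !p2.
          branch 2.2.2 (add !(p2 -> p3), (!p2 || p2)):
            !(p2 -> p3): α-rule — add p2, !p3.
            × closes — contains both p2 and !p2.
All 13 branches close.
Every branch closed; the formula is unsatisfiable.

Unsatisfiable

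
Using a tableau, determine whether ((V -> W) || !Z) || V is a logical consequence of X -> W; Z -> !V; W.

Initial set: {(X -> W); (Z -> !V); W; !(((V -> W) || !Z) || V)}.
!(((V -> W) || !Z) || V): α-rule — add !((V -> W) || !Z), !V.
!((V -> W) || !Z): α-rule — add !(V -> W), !!Z.
!(V -> W): α-rule — add V, !W.
× closes — contains both V and !V.
All 1 branch closes.
Every branch closed, so the premises entail the conclusion.

Yes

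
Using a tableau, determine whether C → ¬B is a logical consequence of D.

Initial set: {D; ¬(C → ¬B)}.
¬(C → ¬B): α-rule — add C, ¬¬B.
○ open, literals {B=T, C=T, D=T}.
0 branches closed, 1 open.
An open branch gives a countermodel: B=T, C=T, D=T (unmentioned atoms arbitrary); the premises hold there but the conclusion fails.

No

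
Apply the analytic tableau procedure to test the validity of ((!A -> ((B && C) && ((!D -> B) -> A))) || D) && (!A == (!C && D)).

Assume the negation and expand:
Initial set: {!(((!A -> ((B && C) && ((!D -> B) -> A))) || D) && (!A == (!C && D)))}.
!(((!A -> ((B && C) && ((!D -> B) -> A))) || D) && (!A == (!C && D))): β-rule — branch into !((!A -> ((B && C) && ((!D -> B) -> A))) || D)  //  !(!A == (!C && D)).
  branch 1 (add !((!A -> ((B && C) && ((!D -> B) -> A))) || D)):
    !((!A -> ((B && C) && ((!D -> B) -> A))) || D): α-rule — add !(!A -> ((B && C) && ((!D -> B) -> A))), !D.
    !(!A -> ((B && C) && ((!D -> B) -> A))): α-rule — add !A, !((B && C) && ((!D -> B) -> A)).
    !((B && C) && ((!D -> B) -> A)): β-rule — branch into !(B && C)  //  !((!D -> B) -> A).
      branch 1.1 (add !(B && C)):
        !(B && C): β-rule — branch into !B  //  !C.
          branch 1.1.1 (add !B):
            ○ open, literals {A=0, B=0, D=0}.
          branch 1.1.2 (add !C):
            ○ open, literals {A=0, C=0, D=0}.
      branch 1.2 (add !((!D -> B) -> A)):
        !((!D -> B) -> A): α-rule — add (!D -> B), !A.
        (!D -> B): β-rule — branch into !!D  //  B.
          branch 1.2.1 (add !!D):
            × closes — contains both D and !D.
          branch 1.2.2 (add B):
            ○ open, literals {A=0, B=1, D=0}.
  branch 2 (add !(!A == (!C && D))):
    !(!A == (!C && D)): β-rule — branch into !A, !(!C && D)  //  !!A, (!C && D).
      branch 2.1 (add !A, !(!C && D)):
        !(!C && D): β-rule — branch into !!C  //  !D.
          branch 2.1.1 (add !!C):
            ○ open, literals {A=0, C=1}.
          branch 2.1.2 (add !D):
            ○ open, literals {A=0, D=0}.
      branch 2.2 (add !!A, (!C && D)):
        (!C && D): α-rule — add !C, D.
        ○ open, literals {A=1, C=0, D=1}.
1 branch closed, 6 open.
An open branch gives a countermodel: A=0, B=0, D=0 (unmentioned atoms arbitrary); under it the original formula is false.

Not valid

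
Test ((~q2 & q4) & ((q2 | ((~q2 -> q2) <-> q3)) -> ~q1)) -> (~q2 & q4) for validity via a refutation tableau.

Valid

Assume the negation and expand:
Initial set: {~(((~q2 & q4) & ((q2 | ((~q2 -> q2) <-> q3)) -> ~q1)) -> (~q2 & q4))}.
~(((~q2 & q4) & ((q2 | ((~q2 -> q2) <-> q3)) -> ~q1)) -> (~q2 & q4)): α-rule — add ((~q2 & q4) & ((q2 | ((~q2 -> q2) <-> q3)) -> ~q1)), ~(~q2 & q4).
((~q2 & q4) & ((q2 | ((~q2 -> q2) <-> q3)) -> ~q1)): α-rule — add (~q2 & q4), ((q2 | ((~q2 -> q2) <-> q3)) -> ~q1).
(~q2 & q4): α-rule — add ~q2, q4.
~(~q2 & q4): β-rule — branch into ~~q2  //  ~q4.
  branch 1 (add ~~q2):
    × closes — contains both q2 and ~q2.
  branch 2 (add ~q4):
    × closes — contains both q4 and ~q4.
All 2 branches close.
Every branch closed, so the negation is unsatisfiable and the formula is valid.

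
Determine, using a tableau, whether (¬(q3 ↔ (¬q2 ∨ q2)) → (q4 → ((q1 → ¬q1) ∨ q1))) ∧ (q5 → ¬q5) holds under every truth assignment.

Assume the negation and expand:
Initial set: {¬((¬(q3 ↔ (¬q2 ∨ q2)) → (q4 → ((q1 → ¬q1) ∨ q1))) ∧ (q5 → ¬q5))}.
¬((¬(q3 ↔ (¬q2 ∨ q2)) → (q4 → ((q1 → ¬q1) ∨ q1))) ∧ (q5 → ¬q5)): β-rule — branch into ¬(¬(q3 ↔ (¬q2 ∨ q2)) → (q4 → ((q1 → ¬q1) ∨ q1)))  //  ¬(q5 → ¬q5).
  branch 1 (add ¬(¬(q3 ↔ (¬q2 ∨ q2)) → (q4 → ((q1 → ¬q1) ∨ q1)))):
    ¬(¬(q3 ↔ (¬q2 ∨ q2)) → (q4 → ((q1 → ¬q1) ∨ q1))): α-rule — add ¬(q3 ↔ (¬q2 ∨ q2)), ¬(q4 → ((q1 → ¬q1) ∨ q1)).
    ¬(q4 → ((q1 → ¬q1) ∨ q1)): α-rule — add q4, ¬((q1 → ¬q1) ∨ q1).
    ¬((q1 → ¬q1) ∨ q1): α-rule — add ¬(q1 → ¬q1), ¬q1.
    ¬(q1 → ¬q1): α-rule — add q1, ¬¬q1.
    × closes — contains both q1 and ¬q1.
  branch 2 (add ¬(q5 → ¬q5)):
    ¬(q5 → ¬q5): α-rule — add q5, ¬¬q5.
    ○ open, literals {q5=true}.
1 branch closed, 1 open.
An open branch gives a countermodel: q5=true (unmentioned atoms arbitrary); under it the original formula is false.

Not valid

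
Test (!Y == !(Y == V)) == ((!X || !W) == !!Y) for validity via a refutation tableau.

Assume the negation and expand:
Initial set: {!((!Y == !(Y == V)) == ((!X || !W) == !!Y))}.
!((!Y == !(Y == V)) == ((!X || !W) == !!Y)): β-rule — branch into (!Y == !(Y == V)), !((!X || !W) == !!Y)  //  !(!Y == !(Y == V)), ((!X || !W) == !!Y).
  branch 1 (add (!Y == !(Y == V)), !((!X || !W) == !!Y)):
    (!Y == !(Y == V)): β-rule — branch into !Y, !(Y == V)  //  !!Y, !!(Y == V).
      branch 1.1 (add !Y, !(Y == V)):
        !((!X || !W) == !!Y): β-rule — branch into (!X || !W), !!!Y  //  !(!X || !W), !!Y.
          branch 1.1.1 (add (!X || !W), !!!Y):
            !!!Y: drop double negation, giving !Y.
            !(Y == V): β-rule — branch into Y, !V  //  !Y, V.
              branch 1.1.1.1 (add Y, !V):
                × closes — contains both Y and !Y.
              branch 1.1.1.2 (add !Y, V):
                (!X || !W): β-rule — branch into !X  //  !W.
                  branch 1.1.1.2.1 (add !X):
                    ○ open, literals {V=true, X=false, Y=false}.
                  branch 1.1.1.2.2 (add !W):
                    ○ open, literals {V=true, W=false, Y=false}.
          branch 1.1.2 (add !(!X || !W), !!Y):
            !(!X || !W): α-rule — add !!X, !!W.
            !!Y: drop double negation, giving Y.
            × closes — contains both Y and !Y.
      branch 1.2 (add !!Y, !!(Y == V)):
        !((!X || !W) == !!Y): β-rule — branch into (!X || !W), !!!Y  //  !(!X || !W), !!Y.
          branch 1.2.1 (add (!X || !W), !!!Y):
            !!!Y: drop double negation, giving !Y.
            × closes — contains both Y and !Y.
          branch 1.2.2 (add !(!X || !W), !!Y):
            !(!X || !W): α-rule — add !!X, !!W.
            !!Y: drop double negation, giving Y.
            !!(Y == V): β-rule — branch into Y, V  //  !Y, !V.
              branch 1.2.2.1 (add Y, V):
                ○ open, literals {V=true, W=true, X=true, Y=true}.
              branch 1.2.2.2 (add !Y, !V):
                × closes — contains both Y and !Y.
  branch 2 (add !(!Y == !(Y == V)), ((!X || !W) == !!Y)):
    !(!Y == !(Y == V)): β-rule — branch into !Y, !!(Y == V)  //  !!Y, !(Y == V).
      branch 2.1 (add !Y, !!(Y == V)):
        ((!X || !W) == !!Y): β-rule — branch into (!X || !W), !!Y  //  !(!X || !W), !!!Y.
          branch 2.1.1 (add (!X || !W), !!Y):
            !!Y: drop double negation, giving Y.
            × closes — contains both Y and !Y.
          branch 2.1.2 (add !(!X || !W), !!!Y):
            !(!X || !W): α-rule — add !!X, !!W.
            !!!Y: drop double negation, giving !Y.
            !!(Y == V): β-rule — branch into Y, V  //  !Y, !V.
              branch 2.1.2.1 (add Y, V):
                × closes — contains both Y and !Y.
              branch 2.1.2.2 (add !Y, !V):
                ○ open, literals {V=false, W=true, X=true, Y=false}.
      branch 2.2 (add !!Y, !(Y == V)):
        ((!X || !W) == !!Y): β-rule — branch into (!X || !W), !!Y  //  !(!X || !W), !!!Y.
          branch 2.2.1 (add (!X || !W), !!Y):
            !!Y: drop double negation, giving Y.
            !(Y == V): β-rule — branch into Y, !V  //  !Y, V.
              branch 2.2.1.1 (add Y, !V):
                (!X || !W): β-rule — branch into !X  //  !W.
                  branch 2.2.1.1.1 (add !X):
                    ○ open, literals {V=false, X=false, Y=true}.
                  branch 2.2.1.1.2 (add !W):
                    ○ open, literals {V=false, W=false, Y=true}.
              branch 2.2.1.2 (add !Y, V):
                × closes — contains both Y and !Y.
          branch 2.2.2 (add !(!X || !W), !!!Y):
            !(!X || !W): α-rule — add !!X, !!W.
            !!!Y: drop double negation, giving !Y.
            × closes — contains both Y and !Y.
8 branches closed, 6 open.
An open branch gives a countermodel: V=true, X=false, Y=false (unmentioned atoms arbitrary); under it the original formula is false.

Not valid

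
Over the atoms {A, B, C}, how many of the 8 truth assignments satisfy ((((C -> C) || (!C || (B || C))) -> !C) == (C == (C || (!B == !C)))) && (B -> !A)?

Initial set: {(((((C -> C) || (!C || (B || C))) -> !C) == (C == (C || (!B == !C)))) && (B -> !A))}.
(((((C -> C) || (!C || (B || C))) -> !C) == (C == (C || (!B == !C)))) && (B -> !A)): α-rule — add ((((C -> C) || (!C || (B || C))) -> !C) == (C == (C || (!B == !C)))), (B -> !A).
((((C -> C) || (!C || (B || C))) -> !C) == (C == (C || (!B == !C)))): β-rule — branch into (((C -> C) || (!C || (B || C))) -> !C), (C == (C || (!B == !C)))  //  !(((C -> C) || (!C || (B || C))) -> !C), !(C == (C || (!B == !C))).
  branch 1 (add (((C -> C) || (!C || (B || C))) -> !C), (C == (C || (!B == !C)))):
    (B -> !A): β-rule — branch into !B  //  !A.
      branch 1.1 (add !B):
        (((C -> C) || (!C || (B || C))) -> !C): β-rule — branch into !((C -> C) || (!C || (B || C)))  //  !C.
          branch 1.1.1 (add !((C -> C) || (!C || (B || C)))):
            !((C -> C) || (!C || (B || C))): α-rule — add !(C -> C), !(!C || (B || C)).
            !(C -> C): α-rule — add C, !C.
            × closes — contains both C and !C.
          branch 1.1.2 (add !C):
            (C == (C || (!B == !C))): β-rule — branch into C, (C || (!B == !C))  //  !C, !(C || (!B == !C)).
              branch 1.1.2.1 (add C, (C || (!B == !C))):
                × closes — contains both C and !C.
              branch 1.1.2.2 (add !C, !(C || (!B == !C))):
                !(C || (!B == !C)): α-rule — add !C, !(!B == !C).
                !(!B == !C): β-rule — branch into !B, !!C  //  !!B, !C.
                  branch 1.1.2.2.1 (add !B, !!C):
                    × closes — contains both C and !C.
                  branch 1.1.2.2.2 (add !!B, !C):
                    × closes — contains both B and !B.
      branch 1.2 (add !A):
        (((C -> C) || (!C || (B || C))) -> !C): β-rule — branch into !((C -> C) || (!C || (B || C)))  //  !C.
          branch 1.2.1 (add !((C -> C) || (!C || (B || C)))):
            !((C -> C) || (!C || (B || C))): α-rule — add !(C -> C), !(!C || (B || C)).
            !(C -> C): α-rule — add C, !C.
            × closes — contains both C and !C.
          branch 1.2.2 (add !C):
            (C == (C || (!B == !C))): β-rule — branch into C, (C || (!B == !C))  //  !C, !(C || (!B == !C)).
              branch 1.2.2.1 (add C, (C || (!B == !C))):
                × closes — contains both C and !C.
              branch 1.2.2.2 (add !C, !(C || (!B == !C))):
                !(C || (!B == !C)): α-rule — add !C, !(!B == !C).
                !(!B == !C): β-rule — branch into !B, !!C  //  !!B, !C.
                  branch 1.2.2.2.1 (add !B, !!C):
                    × closes — contains both C and !C.
                  branch 1.2.2.2.2 (add !!B, !C):
                    ○ open, literals {A=false, B=true, C=false}.
  branch 2 (add !(((C -> C) || (!C || (B || C))) -> !C), !(C == (C || (!B == !C)))):
    !(((C -> C) || (!C || (B || C))) -> !C): α-rule — add ((C -> C) || (!C || (B || C))), !!C.
    (B -> !A): β-rule — branch into !B  //  !A.
      branch 2.1 (add !B):
        !(C == (C || (!B == !C))): β-rule — branch into C, !(C || (!B == !C))  //  !C, (C || (!B == !C)).
          branch 2.1.1 (add C, !(C || (!B == !C))):
            !(C || (!B == !C)): α-rule — add !C, !(!B == !C).
            × closes — contains both C and !C.
          branch 2.1.2 (add !C, (C || (!B == !C))):
            × closes — contains both C and !C.
      branch 2.2 (add !A):
        !(C == (C || (!B == !C))): β-rule — branch into C, !(C || (!B == !C))  //  !C, (C || (!B == !C)).
          branch 2.2.1 (add C, !(C || (!B == !C))):
            !(C || (!B == !C)): α-rule — add !C, !(!B == !C).
            × closes — contains both C and !C.
          branch 2.2.2 (add !C, (C || (!B == !C))):
            × closes — contains both C and !C.
11 branches closed, 1 open.
Each open branch fixes some atoms; the unmentioned ones are free. Counting distinct full assignments: branch {A=false, B=true, C=false} (none free) contributes 1 new. Total: 1.

1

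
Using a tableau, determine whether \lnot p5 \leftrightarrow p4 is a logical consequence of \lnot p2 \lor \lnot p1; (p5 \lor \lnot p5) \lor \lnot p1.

No

Initial set: {(\lnot p2 \lor \lnot p1); ((p5 \lor \lnot p5) \lor \lnot p1); \lnot (\lnot p5 \leftrightarrow p4)}.
(\lnot p2 \lor \lnot p1): β-rule — branch into \lnot p2  //  \lnot p1.
  branch 1 (add \lnot p2):
    ((p5 \lor \lnot p5) \lor \lnot p1): β-rule — branch into (p5 \lor \lnot p5)  //  \lnot p1.
      branch 1.1 (add (p5 \lor \lnot p5)):
        \lnot (\lnot p5 \leftrightarrow p4): β-rule — branch into \lnot p5, \lnot p4  //  \lnot \lnot p5, p4.
          branch 1.1.1 (add \lnot p5, \lnot p4):
            (p5 \lor \lnot p5): β-rule — branch into p5  //  \lnot p5.
              branch 1.1.1.1 (add p5):
                × closes — contains both p5 and \lnot p5.
              branch 1.1.1.2 (add \lnot p5):
                ○ open, literals {p2=false, p4=false, p5=false}.
          branch 1.1.2 (add \lnot \lnot p5, p4):
            (p5 \lor \lnot p5): β-rule — branch into p5  //  \lnot p5.
              branch 1.1.2.1 (add p5):
                ○ open, literals {p2=false, p4=true, p5=true}.
              branch 1.1.2.2 (add \lnot p5):
                × closes — contains both p5 and \lnot p5.
      branch 1.2 (add \lnot p1):
        \lnot (\lnot p5 \leftrightarrow p4): β-rule — branch into \lnot p5, \lnot p4  //  \lnot \lnot p5, p4.
          branch 1.2.1 (add \lnot p5, \lnot p4):
            ○ open, literals {p1=false, p2=false, p4=false, p5=false}.
          branch 1.2.2 (add \lnot \lnot p5, p4):
            ○ open, literals {p1=false, p2=false, p4=true, p5=true}.
  branch 2 (add \lnot p1):
    ((p5 \lor \lnot p5) \lor \lnot p1): β-rule — branch into (p5 \lor \lnot p5)  //  \lnot p1.
      branch 2.1 (add (p5 \lor \lnot p5)):
        \lnot (\lnot p5 \leftrightarrow p4): β-rule — branch into \lnot p5, \lnot p4  //  \lnot \lnot p5, p4.
          branch 2.1.1 (add \lnot p5, \lnot p4):
            (p5 \lor \lnot p5): β-rule — branch into p5  //  \lnot p5.
              branch 2.1.1.1 (add p5):
                × closes — contains both p5 and \lnot p5.
              branch 2.1.1.2 (add \lnot p5):
                ○ open, literals {p1=false, p4=false, p5=false}.
          branch 2.1.2 (add \lnot \lnot p5, p4):
            (p5 \lor \lnot p5): β-rule — branch into p5  //  \lnot p5.
              branch 2.1.2.1 (add p5):
                ○ open, literals {p1=false, p4=true, p5=true}.
              branch 2.1.2.2 (add \lnot p5):
                × closes — contains both p5 and \lnot p5.
      branch 2.2 (add \lnot p1):
        \lnot (\lnot p5 \leftrightarrow p4): β-rule — branch into \lnot p5, \lnot p4  //  \lnot \lnot p5, p4.
          branch 2.2.1 (add \lnot p5, \lnot p4):
            ○ open, literals {p1=false, p4=false, p5=false}.
          branch 2.2.2 (add \lnot \lnot p5, p4):
            ○ open, literals {p1=false, p4=true, p5=true}.
4 branches closed, 8 open.
An open branch gives a countermodel: p2=false, p4=false, p5=false (unmentioned atoms arbitrary); the premises hold there but the conclusion fails.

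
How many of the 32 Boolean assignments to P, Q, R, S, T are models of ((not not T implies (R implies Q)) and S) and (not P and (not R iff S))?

Initial set: {T (((not not T implies (R implies Q)) and S) and (not P and (not R iff S)))}.
T (((not not T implies (R implies Q)) and S) and (not P and (not R iff S))): α-rule — add T ((not not T implies (R implies Q)) and S), T (not P and (not R iff S)).
T ((not not T implies (R implies Q)) and S): α-rule — add T (not not T implies (R implies Q)), T S.
T (not P and (not R iff S)): α-rule — add T not P, T (not R iff S).
T (not not T implies (R implies Q)): β-rule — branch into F not not T  //  T (R implies Q).
  branch 1 (add F not not T):
    F not not T: drop double negation, giving F T.
    T (not R iff S): β-rule — branch into T not R, T S  //  F not R, F S.
      branch 1.1 (add T not R, T S):
        ○ open, literals {P=false, R=false, S=true, T=false}.
      branch 1.2 (add F not R, F S):
        × closes — contains both S and not S.
  branch 2 (add T (R implies Q)):
    T (not R iff S): β-rule — branch into T not R, T S  //  F not R, F S.
      branch 2.1 (add T not R, T S):
        T (R implies Q): β-rule — branch into F R  //  T Q.
          branch 2.1.1 (add F R):
            ○ open, literals {P=false, R=false, S=true}.
          branch 2.1.2 (add T Q):
            ○ open, literals {P=false, Q=true, R=false, S=true}.
      branch 2.2 (add F not R, F S):
        × closes — contains both S and not S.
2 branches closed, 3 open.
Each open branch fixes some atoms; the unmentioned ones are free. Counting distinct full assignments: branch {P=false, R=false, S=true, T=false} (Q) contributes 2 new; branch {P=false, R=false, S=true} (Q, T) contributes 2 new; branch {P=false, Q=true, R=false, S=true} (T) contributes 0 new. Total: 4.

4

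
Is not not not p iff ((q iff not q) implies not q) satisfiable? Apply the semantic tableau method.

Initial set: {(not not not p iff ((q iff not q) implies not q))}.
(not not not p iff ((q iff not q) implies not q)): β-rule — branch into not not not p, ((q iff not q) implies not q)  //  not not not not p, not ((q iff not q) implies not q).
  branch 1 (add not not not p, ((q iff not q) implies not q)):
    not not not p: drop double negation, giving not p.
    ((q iff not q) implies not q): β-rule — branch into not (q iff not q)  //  not q.
      branch 1.1 (add not (q iff not q)):
        not (q iff not q): β-rule — branch into q, not not q  //  not q, not q.
          branch 1.1.1 (add q, not not q):
            ○ open, literals {p=false, q=true}.
          branch 1.1.2 (add not q, not q):
            ○ open, literals {p=false, q=false}.
      branch 1.2 (add not q):
        ○ open, literals {p=false, q=false}.
  branch 2 (add not not not not p, not ((q iff not q) implies not q)):
    not not not not p: drop double negation, giving not not p.
    not ((q iff not q) implies not q): α-rule — add (q iff not q), not not q.
    (q iff not q): β-rule — branch into q, not q  //  not q, not not q.
      branch 2.1 (add q, not q):
        × closes — contains both q and not q.
      branch 2.2 (add not q, not not q):
        × closes — contains both q and not q.
2 branches closed, 3 open.
An open branch gives a satisfying assignment: p=false, q=true.

Satisfiable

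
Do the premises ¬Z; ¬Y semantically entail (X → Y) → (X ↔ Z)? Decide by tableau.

Initial set: {¬Z; ¬Y; ¬((X → Y) → (X ↔ Z))}.
¬((X → Y) → (X ↔ Z)): α-rule — add (X → Y), ¬(X ↔ Z).
(X → Y): β-rule — branch into ¬X  //  Y.
  branch 1 (add ¬X):
    ¬(X ↔ Z): β-rule — branch into X, ¬Z  //  ¬X, Z.
      branch 1.1 (add X, ¬Z):
        × closes — contains both X and ¬X.
      branch 1.2 (add ¬X, Z):
        × closes — contains both Z and ¬Z.
  branch 2 (add Y):
    × closes — contains both Y and ¬Y.
All 3 branches close.
Every branch closed, so the premises entail the conclusion.

Yes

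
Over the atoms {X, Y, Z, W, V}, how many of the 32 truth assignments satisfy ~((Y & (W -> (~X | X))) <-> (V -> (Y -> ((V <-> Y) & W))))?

Initial set: {~((Y & (W -> (~X | X))) <-> (V -> (Y -> ((V <-> Y) & W))))}.
~((Y & (W -> (~X | X))) <-> (V -> (Y -> ((V <-> Y) & W)))): β-rule — branch into (Y & (W -> (~X | X))), ~(V -> (Y -> ((V <-> Y) & W)))  //  ~(Y & (W -> (~X | X))), (V -> (Y -> ((V <-> Y) & W))).
  branch 1 (add (Y & (W -> (~X | X))), ~(V -> (Y -> ((V <-> Y) & W)))):
    (Y & (W -> (~X | X))): α-rule — add Y, (W -> (~X | X)).
    ~(V -> (Y -> ((V <-> Y) & W))): α-rule — add V, ~(Y -> ((V <-> Y) & W)).
    ~(Y -> ((V <-> Y) & W)): α-rule — add Y, ~((V <-> Y) & W).
    (W -> (~X | X)): β-rule — branch into ~W  //  (~X | X).
      branch 1.1 (add ~W):
        ~((V <-> Y) & W): β-rule — branch into ~(V <-> Y)  //  ~W.
          branch 1.1.1 (add ~(V <-> Y)):
            ~(V <-> Y): β-rule — branch into V, ~Y  //  ~V, Y.
              branch 1.1.1.1 (add V, ~Y):
                × closes — contains both Y and ~Y.
              branch 1.1.1.2 (add ~V, Y):
                × closes — contains both V and ~V.
          branch 1.1.2 (add ~W):
            ○ open, literals {V=1, W=0, Y=1}.
      branch 1.2 (add (~X | X)):
        ~((V <-> Y) & W): β-rule — branch into ~(V <-> Y)  //  ~W.
          branch 1.2.1 (add ~(V <-> Y)):
            (~X | X): β-rule — branch into ~X  //  X.
              branch 1.2.1.1 (add ~X):
                ~(V <-> Y): β-rule — branch into V, ~Y  //  ~V, Y.
                  branch 1.2.1.1.1 (add V, ~Y):
                    × closes — contains both Y and ~Y.
                  branch 1.2.1.1.2 (add ~V, Y):
                    × closes — contains both V and ~V.
              branch 1.2.1.2 (add X):
                ~(V <-> Y): β-rule — branch into V, ~Y  //  ~V, Y.
                  branch 1.2.1.2.1 (add V, ~Y):
                    × closes — contains both Y and ~Y.
                  branch 1.2.1.2.2 (add ~V, Y):
                    × closes — contains both V and ~V.
          branch 1.2.2 (add ~W):
            (~X | X): β-rule — branch into ~X  //  X.
              branch 1.2.2.1 (add ~X):
                ○ open, literals {V=1, W=0, X=0, Y=1}.
              branch 1.2.2.2 (add X):
                ○ open, literals {V=1, W=0, X=1, Y=1}.
  branch 2 (add ~(Y & (W -> (~X | X))), (V -> (Y -> ((V <-> Y) & W)))):
    ~(Y & (W -> (~X | X))): β-rule — branch into ~Y  //  ~(W -> (~X | X)).
      branch 2.1 (add ~Y):
        (V -> (Y -> ((V <-> Y) & W))): β-rule — branch into ~V  //  (Y -> ((V <-> Y) & W)).
          branch 2.1.1 (add ~V):
            ○ open, literals {V=0, Y=0}.
          branch 2.1.2 (add (Y -> ((V <-> Y) & W))):
            (Y -> ((V <-> Y) & W)): β-rule — branch into ~Y  //  ((V <-> Y) & W).
              branch 2.1.2.1 (add ~Y):
                ○ open, literals {Y=0}.
              branch 2.1.2.2 (add ((V <-> Y) & W)):
                ((V <-> Y) & W): α-rule — add (V <-> Y), W.
                (V <-> Y): β-rule — branch into V, Y  //  ~V, ~Y.
                  branch 2.1.2.2.1 (add V, Y):
                    × closes — contains both Y and ~Y.
                  branch 2.1.2.2.2 (add ~V, ~Y):
                    ○ open, literals {V=0, W=1, Y=0}.
      branch 2.2 (add ~(W -> (~X | X))):
        ~(W -> (~X | X)): α-rule — add W, ~(~X | X).
        ~(~X | X): α-rule — add ~~X, ~X.
        × closes — contains both X and ~X.
8 branches closed, 6 open.
Each open branch fixes some atoms; the unmentioned ones are free. Counting distinct full assignments: branch {V=1, W=0, Y=1} (X, Z) contributes 4 new; branch {V=1, W=0, X=0, Y=1} (Z) contributes 0 new; branch {V=1, W=0, X=1, Y=1} (Z) contributes 0 new; branch {V=0, Y=0} (X, Z, W) contributes 8 new; branch {Y=0} (X, Z, W, V) contributes 8 new; branch {V=0, W=1, Y=0} (X, Z) contributes 0 new. Total: 20.

20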